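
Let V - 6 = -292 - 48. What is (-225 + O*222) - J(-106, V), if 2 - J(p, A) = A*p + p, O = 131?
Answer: 64153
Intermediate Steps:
V = -334 (V = 6 + (-292 - 48) = 6 - 340 = -334)
J(p, A) = 2 - p - A*p (J(p, A) = 2 - (A*p + p) = 2 - (p + A*p) = 2 + (-p - A*p) = 2 - p - A*p)
(-225 + O*222) - J(-106, V) = (-225 + 131*222) - (2 - 1*(-106) - 1*(-334)*(-106)) = (-225 + 29082) - (2 + 106 - 35404) = 28857 - 1*(-35296) = 28857 + 35296 = 64153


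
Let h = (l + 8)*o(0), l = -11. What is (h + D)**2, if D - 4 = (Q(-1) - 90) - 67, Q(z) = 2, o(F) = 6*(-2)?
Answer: 13225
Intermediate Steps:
o(F) = -12
D = -151 (D = 4 + ((2 - 90) - 67) = 4 + (-88 - 67) = 4 - 155 = -151)
h = 36 (h = (-11 + 8)*(-12) = -3*(-12) = 36)
(h + D)**2 = (36 - 151)**2 = (-115)**2 = 13225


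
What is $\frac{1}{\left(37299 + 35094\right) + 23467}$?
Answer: $\frac{1}{95860} \approx 1.0432 \cdot 10^{-5}$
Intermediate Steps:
$\frac{1}{\left(37299 + 35094\right) + 23467} = \frac{1}{72393 + 23467} = \frac{1}{95860}$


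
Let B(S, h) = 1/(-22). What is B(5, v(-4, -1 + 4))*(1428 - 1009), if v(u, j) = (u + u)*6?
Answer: -419/22 ≈ -19.045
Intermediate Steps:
v(u, j) = 12*u (v(u, j) = (2*u)*6 = 12*u)
B(S, h) = -1/22
B(5, v(-4, -1 + 4))*(1428 - 1009) = -(1428 - 1009)/22 = -1/22*419 = -419/22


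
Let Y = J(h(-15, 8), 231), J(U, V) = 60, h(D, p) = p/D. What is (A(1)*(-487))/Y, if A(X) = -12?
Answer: 487/5 ≈ 97.400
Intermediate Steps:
Y = 60
(A(1)*(-487))/Y = -12*(-487)/60 = 5844*(1/60) = 487/5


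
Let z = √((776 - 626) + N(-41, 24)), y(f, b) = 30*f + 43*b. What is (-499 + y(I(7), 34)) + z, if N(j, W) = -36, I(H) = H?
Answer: 1173 + √114 ≈ 1183.7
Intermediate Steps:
z = √114 (z = √((776 - 626) - 36) = √(150 - 36) = √114 ≈ 10.677)
(-499 + y(I(7), 34)) + z = (-499 + (30*7 + 43*34)) + √114 = (-499 + (210 + 1462)) + √114 = (-499 + 1672) + √114 = 1173 + √114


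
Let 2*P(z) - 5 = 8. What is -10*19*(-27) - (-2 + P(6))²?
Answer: 20439/4 ≈ 5109.8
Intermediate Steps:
P(z) = 13/2 (P(z) = 5/2 + (½)*8 = 5/2 + 4 = 13/2)
-10*19*(-27) - (-2 + P(6))² = -10*19*(-27) - (-2 + 13/2)² = -190*(-27) - (9/2)² = 5130 - 1*81/4 = 5130 - 81/4 = 20439/4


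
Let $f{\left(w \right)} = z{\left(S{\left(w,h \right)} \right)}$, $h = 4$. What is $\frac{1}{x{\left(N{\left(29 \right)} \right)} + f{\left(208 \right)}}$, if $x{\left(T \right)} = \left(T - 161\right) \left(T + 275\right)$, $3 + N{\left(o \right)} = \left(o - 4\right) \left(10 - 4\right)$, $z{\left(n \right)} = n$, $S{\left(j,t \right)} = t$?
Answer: $- \frac{1}{5904} \approx -0.00016938$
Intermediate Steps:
$N{\left(o \right)} = -27 + 6 o$ ($N{\left(o \right)} = -3 + \left(o - 4\right) \left(10 - 4\right) = -3 + \left(-4 + o\right) 6 = -3 + \left(-24 + 6 o\right) = -27 + 6 o$)
$f{\left(w \right)} = 4$
$x{\left(T \right)} = \left(-161 + T\right) \left(275 + T\right)$
$\frac{1}{x{\left(N{\left(29 \right)} \right)} + f{\left(208 \right)}} = \frac{1}{\left(-44275 + \left(-27 + 6 \cdot 29\right)^{2} + 114 \left(-27 + 6 \cdot 29\right)\right) + 4} = \frac{1}{\left(-44275 + \left(-27 + 174\right)^{2} + 114 \left(-27 + 174\right)\right) + 4} = \frac{1}{\left(-44275 + 147^{2} + 114 \cdot 147\right) + 4} = \frac{1}{\left(-44275 + 21609 + 16758\right) + 4} = \frac{1}{-5908 + 4} = \frac{1}{-5904} = - \frac{1}{5904}$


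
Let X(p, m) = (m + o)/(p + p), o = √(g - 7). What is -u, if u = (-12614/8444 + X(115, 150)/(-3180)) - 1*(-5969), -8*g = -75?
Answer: -61424947107/10293236 + √38/2925600 ≈ -5967.5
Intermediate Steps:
g = 75/8 (g = -⅛*(-75) = 75/8 ≈ 9.3750)
o = √38/4 (o = √(75/8 - 7) = √(19/8) = √38/4 ≈ 1.5411)
X(p, m) = (m + √38/4)/(2*p) (X(p, m) = (m + √38/4)/(p + p) = (m + √38/4)/((2*p)) = (m + √38/4)*(1/(2*p)) = (m + √38/4)/(2*p))
u = 61424947107/10293236 - √38/2925600 (u = (-12614/8444 + ((⅛)*(√38 + 4*150)/115)/(-3180)) - 1*(-5969) = (-12614*1/8444 + ((⅛)*(1/115)*(√38 + 600))*(-1/3180)) + 5969 = (-6307/4222 + ((⅛)*(1/115)*(600 + √38))*(-1/3180)) + 5969 = (-6307/4222 + (15/23 + √38/920)*(-1/3180)) + 5969 = (-6307/4222 + (-1/4876 - √38/2925600)) + 5969 = (-15378577/10293236 - √38/2925600) + 5969 = 61424947107/10293236 - √38/2925600 ≈ 5967.5)
-u = -(61424947107/10293236 - √38/2925600) = -61424947107/10293236 + √38/2925600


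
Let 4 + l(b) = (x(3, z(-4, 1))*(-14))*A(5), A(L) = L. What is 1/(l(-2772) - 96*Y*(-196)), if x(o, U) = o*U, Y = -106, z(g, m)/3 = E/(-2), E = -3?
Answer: -1/1995445 ≈ -5.0114e-7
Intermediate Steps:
z(g, m) = 9/2 (z(g, m) = 3*(-3/(-2)) = 3*(-3*(-½)) = 3*(3/2) = 9/2)
x(o, U) = U*o
l(b) = -949 (l(b) = -4 + (((9/2)*3)*(-14))*5 = -4 + ((27/2)*(-14))*5 = -4 - 189*5 = -4 - 945 = -949)
1/(l(-2772) - 96*Y*(-196)) = 1/(-949 - 96*(-106)*(-196)) = 1/(-949 + 10176*(-196)) = 1/(-949 - 1994496) = 1/(-1995445) = -1/1995445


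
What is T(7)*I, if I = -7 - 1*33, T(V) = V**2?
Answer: -1960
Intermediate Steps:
I = -40 (I = -7 - 33 = -40)
T(7)*I = 7**2*(-40) = 49*(-40) = -1960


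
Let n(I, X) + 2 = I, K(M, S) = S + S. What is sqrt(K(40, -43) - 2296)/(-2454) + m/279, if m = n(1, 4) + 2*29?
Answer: 19/93 - I*sqrt(2382)/2454 ≈ 0.2043 - 0.019888*I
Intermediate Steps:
K(M, S) = 2*S
n(I, X) = -2 + I
m = 57 (m = (-2 + 1) + 2*29 = -1 + 58 = 57)
sqrt(K(40, -43) - 2296)/(-2454) + m/279 = sqrt(2*(-43) - 2296)/(-2454) + 57/279 = sqrt(-86 - 2296)*(-1/2454) + 57*(1/279) = sqrt(-2382)*(-1/2454) + 19/93 = (I*sqrt(2382))*(-1/2454) + 19/93 = -I*sqrt(2382)/2454 + 19/93 = 19/93 - I*sqrt(2382)/2454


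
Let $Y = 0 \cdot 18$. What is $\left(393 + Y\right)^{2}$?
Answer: $154449$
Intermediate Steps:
$Y = 0$
$\left(393 + Y\right)^{2} = \left(393 + 0\right)^{2} = 393^{2} = 154449$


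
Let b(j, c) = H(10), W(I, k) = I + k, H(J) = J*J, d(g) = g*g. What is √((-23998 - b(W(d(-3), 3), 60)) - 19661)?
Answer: I*√43759 ≈ 209.19*I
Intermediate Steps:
d(g) = g²
H(J) = J²
b(j, c) = 100 (b(j, c) = 10² = 100)
√((-23998 - b(W(d(-3), 3), 60)) - 19661) = √((-23998 - 1*100) - 19661) = √((-23998 - 100) - 19661) = √(-24098 - 19661) = √(-43759) = I*√43759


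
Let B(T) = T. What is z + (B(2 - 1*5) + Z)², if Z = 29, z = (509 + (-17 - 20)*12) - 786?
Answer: -45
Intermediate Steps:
z = -721 (z = (509 - 37*12) - 786 = (509 - 444) - 786 = 65 - 786 = -721)
z + (B(2 - 1*5) + Z)² = -721 + ((2 - 1*5) + 29)² = -721 + ((2 - 5) + 29)² = -721 + (-3 + 29)² = -721 + 26² = -721 + 676 = -45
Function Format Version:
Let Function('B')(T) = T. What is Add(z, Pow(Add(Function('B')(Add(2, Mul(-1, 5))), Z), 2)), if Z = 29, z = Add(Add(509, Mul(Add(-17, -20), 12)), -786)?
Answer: -45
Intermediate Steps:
z = -721 (z = Add(Add(509, Mul(-37, 12)), -786) = Add(Add(509, -444), -786) = Add(65, -786) = -721)
Add(z, Pow(Add(Function('B')(Add(2, Mul(-1, 5))), Z), 2)) = Add(-721, Pow(Add(Add(2, Mul(-1, 5)), 29), 2)) = Add(-721, Pow(Add(Add(2, -5), 29), 2)) = Add(-721, Pow(Add(-3, 29), 2)) = Add(-721, Pow(26, 2)) = Add(-721, 676) = -45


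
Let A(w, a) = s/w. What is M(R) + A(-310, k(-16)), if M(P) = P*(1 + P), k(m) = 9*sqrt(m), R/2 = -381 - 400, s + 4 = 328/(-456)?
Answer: 43084443209/17670 ≈ 2.4383e+6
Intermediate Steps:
s = -269/57 (s = -4 + 328/(-456) = -4 + 328*(-1/456) = -4 - 41/57 = -269/57 ≈ -4.7193)
R = -1562 (R = 2*(-381 - 400) = 2*(-781) = -1562)
A(w, a) = -269/(57*w)
M(R) + A(-310, k(-16)) = -1562*(1 - 1562) - 269/57/(-310) = -1562*(-1561) - 269/57*(-1/310) = 2438282 + 269/17670 = 43084443209/17670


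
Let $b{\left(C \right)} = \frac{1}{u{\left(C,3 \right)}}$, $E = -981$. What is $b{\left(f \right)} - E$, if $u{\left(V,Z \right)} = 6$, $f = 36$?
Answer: $\frac{5887}{6} \approx 981.17$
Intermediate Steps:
$b{\left(C \right)} = \frac{1}{6}$
$b{\left(f \right)} - E = \frac{1}{6} - -981 = \frac{1}{6} + 981 = \frac{5887}{6}$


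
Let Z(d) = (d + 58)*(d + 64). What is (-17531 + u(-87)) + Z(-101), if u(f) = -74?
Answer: -16014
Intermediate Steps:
Z(d) = (58 + d)*(64 + d)
(-17531 + u(-87)) + Z(-101) = (-17531 - 74) + (3712 + (-101)² + 122*(-101)) = -17605 + (3712 + 10201 - 12322) = -17605 + 1591 = -16014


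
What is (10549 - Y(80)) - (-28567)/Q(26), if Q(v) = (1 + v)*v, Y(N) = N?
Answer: 7377805/702 ≈ 10510.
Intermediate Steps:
Q(v) = v*(1 + v)
(10549 - Y(80)) - (-28567)/Q(26) = (10549 - 1*80) - (-28567)/(26*(1 + 26)) = (10549 - 80) - (-28567)/(26*27) = 10469 - (-28567)/702 = 10469 - 1*(-28567/702) = 10469 + 28567/702 = 7377805/702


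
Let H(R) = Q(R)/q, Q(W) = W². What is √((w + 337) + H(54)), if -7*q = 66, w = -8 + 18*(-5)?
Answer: I*√8503/11 ≈ 8.3829*I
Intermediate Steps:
w = -98 (w = -8 - 90 = -98)
q = -66/7 (q = -⅐*66 = -66/7 ≈ -9.4286)
H(R) = -7*R²/66 (H(R) = R²/(-66/7) = R²*(-7/66) = -7*R²/66)
√((w + 337) + H(54)) = √((-98 + 337) - 7/66*54²) = √(239 - 7/66*2916) = √(239 - 3402/11) = √(-773/11) = I*√8503/11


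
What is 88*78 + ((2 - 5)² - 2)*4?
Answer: 6892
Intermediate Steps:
88*78 + ((2 - 5)² - 2)*4 = 6864 + ((-3)² - 2)*4 = 6864 + (9 - 2)*4 = 6864 + 7*4 = 6864 + 28 = 6892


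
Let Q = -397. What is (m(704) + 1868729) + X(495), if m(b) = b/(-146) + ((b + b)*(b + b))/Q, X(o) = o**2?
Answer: 61113845058/28981 ≈ 2.1088e+6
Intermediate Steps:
m(b) = -4*b**2/397 - b/146 (m(b) = b/(-146) + ((b + b)*(b + b))/(-397) = b*(-1/146) + ((2*b)*(2*b))*(-1/397) = -b/146 + (4*b**2)*(-1/397) = -b/146 - 4*b**2/397 = -4*b**2/397 - b/146)
(m(704) + 1868729) + X(495) = (-1/57962*704*(397 + 584*704) + 1868729) + 495**2 = (-1/57962*704*(397 + 411136) + 1868729) + 245025 = (-1/57962*704*411533 + 1868729) + 245025 = (-144859616/28981 + 1868729) + 245025 = 54012775533/28981 + 245025 = 61113845058/28981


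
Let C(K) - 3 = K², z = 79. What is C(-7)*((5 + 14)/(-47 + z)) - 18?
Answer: 103/8 ≈ 12.875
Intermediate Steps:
C(K) = 3 + K²
C(-7)*((5 + 14)/(-47 + z)) - 18 = (3 + (-7)²)*((5 + 14)/(-47 + 79)) - 18 = (3 + 49)*(19/32) - 18 = 52*(19*(1/32)) - 18 = 52*(19/32) - 18 = 247/8 - 18 = 103/8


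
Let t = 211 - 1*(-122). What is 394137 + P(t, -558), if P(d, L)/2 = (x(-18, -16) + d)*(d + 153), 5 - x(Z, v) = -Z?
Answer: 705177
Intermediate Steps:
t = 333 (t = 211 + 122 = 333)
x(Z, v) = 5 + Z (x(Z, v) = 5 - (-1)*Z = 5 + Z)
P(d, L) = 2*(-13 + d)*(153 + d) (P(d, L) = 2*(((5 - 18) + d)*(d + 153)) = 2*((-13 + d)*(153 + d)) = 2*(-13 + d)*(153 + d))
394137 + P(t, -558) = 394137 + (-3978 + 2*333² + 280*333) = 394137 + (-3978 + 2*110889 + 93240) = 394137 + (-3978 + 221778 + 93240) = 394137 + 311040 = 705177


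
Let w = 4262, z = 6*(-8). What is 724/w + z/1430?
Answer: 207686/1523665 ≈ 0.13631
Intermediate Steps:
z = -48
724/w + z/1430 = 724/4262 - 48/1430 = 724*(1/4262) - 48*1/1430 = 362/2131 - 24/715 = 207686/1523665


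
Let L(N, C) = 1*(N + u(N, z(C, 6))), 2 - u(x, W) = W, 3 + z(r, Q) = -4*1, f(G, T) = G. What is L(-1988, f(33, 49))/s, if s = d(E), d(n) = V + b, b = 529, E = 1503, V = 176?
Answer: -1979/705 ≈ -2.8071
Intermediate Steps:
z(r, Q) = -7 (z(r, Q) = -3 - 4*1 = -3 - 4 = -7)
u(x, W) = 2 - W
L(N, C) = 9 + N (L(N, C) = 1*(N + (2 - 1*(-7))) = 1*(N + (2 + 7)) = 1*(N + 9) = 1*(9 + N) = 9 + N)
d(n) = 705 (d(n) = 176 + 529 = 705)
s = 705
L(-1988, f(33, 49))/s = (9 - 1988)/705 = -1979*1/705 = -1979/705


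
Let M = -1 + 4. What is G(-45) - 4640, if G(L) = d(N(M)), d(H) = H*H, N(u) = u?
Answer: -4631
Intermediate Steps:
M = 3
d(H) = H²
G(L) = 9 (G(L) = 3² = 9)
G(-45) - 4640 = 9 - 4640 = -4631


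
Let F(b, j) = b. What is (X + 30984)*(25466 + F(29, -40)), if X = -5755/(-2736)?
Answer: 2161414574605/2736 ≈ 7.8999e+8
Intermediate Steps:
X = 5755/2736 (X = -5755*(-1/2736) = 5755/2736 ≈ 2.1034)
(X + 30984)*(25466 + F(29, -40)) = (5755/2736 + 30984)*(25466 + 29) = (84777979/2736)*25495 = 2161414574605/2736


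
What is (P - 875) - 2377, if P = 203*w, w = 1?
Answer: -3049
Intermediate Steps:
P = 203 (P = 203*1 = 203)
(P - 875) - 2377 = (203 - 875) - 2377 = -672 - 2377 = -3049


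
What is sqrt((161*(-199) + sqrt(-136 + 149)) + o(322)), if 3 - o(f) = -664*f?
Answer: sqrt(181772 + sqrt(13)) ≈ 426.35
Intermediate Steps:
o(f) = 3 + 664*f (o(f) = 3 - (-664)*f = 3 + 664*f)
sqrt((161*(-199) + sqrt(-136 + 149)) + o(322)) = sqrt((161*(-199) + sqrt(-136 + 149)) + (3 + 664*322)) = sqrt((-32039 + sqrt(13)) + (3 + 213808)) = sqrt((-32039 + sqrt(13)) + 213811) = sqrt(181772 + sqrt(13))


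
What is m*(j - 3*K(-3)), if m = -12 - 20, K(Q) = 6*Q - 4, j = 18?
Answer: -2688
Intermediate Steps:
K(Q) = -4 + 6*Q
m = -32
m*(j - 3*K(-3)) = -32*(18 - 3*(-4 + 6*(-3))) = -32*(18 - 3*(-4 - 18)) = -32*(18 - 3*(-22)) = -32*(18 + 66) = -32*84 = -2688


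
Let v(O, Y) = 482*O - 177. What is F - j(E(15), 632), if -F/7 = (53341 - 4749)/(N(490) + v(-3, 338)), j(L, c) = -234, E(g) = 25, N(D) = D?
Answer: 605266/1133 ≈ 534.21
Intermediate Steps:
v(O, Y) = -177 + 482*O
F = 340144/1133 (F = -7*(53341 - 4749)/(490 + (-177 + 482*(-3))) = -340144/(490 + (-177 - 1446)) = -340144/(490 - 1623) = -340144/(-1133) = -340144*(-1)/1133 = -7*(-48592/1133) = 340144/1133 ≈ 300.22)
F - j(E(15), 632) = 340144/1133 - 1*(-234) = 340144/1133 + 234 = 605266/1133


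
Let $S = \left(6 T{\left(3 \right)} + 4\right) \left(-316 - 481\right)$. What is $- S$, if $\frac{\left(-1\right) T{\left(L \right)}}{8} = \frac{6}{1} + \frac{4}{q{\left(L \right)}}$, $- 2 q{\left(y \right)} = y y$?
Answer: $- \frac{577028}{3} \approx -1.9234 \cdot 10^{5}$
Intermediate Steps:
$q{\left(y \right)} = - \frac{y^{2}}{2}$ ($q{\left(y \right)} = - \frac{y y}{2} = - \frac{y^{2}}{2}$)
$T{\left(L \right)} = -48 + \frac{64}{L^{2}}$ ($T{\left(L \right)} = - 8 \left(\frac{6}{1} + \frac{4}{\left(- \frac{1}{2}\right) L^{2}}\right) = - 8 \left(6 \cdot 1 + 4 \left(- \frac{2}{L^{2}}\right)\right) = - 8 \left(6 - \frac{8}{L^{2}}\right) = -48 + \frac{64}{L^{2}}$)
$S = \frac{577028}{3}$ ($S = \left(6 \left(-48 + \frac{64}{9}\right) + 4\right) \left(-316 - 481\right) = \left(6 \left(-48 + 64 \cdot \frac{1}{9}\right) + 4\right) \left(-797\right) = \left(6 \left(-48 + \frac{64}{9}\right) + 4\right) \left(-797\right) = \left(6 \left(- \frac{368}{9}\right) + 4\right) \left(-797\right) = \left(- \frac{736}{3} + 4\right) \left(-797\right) = \left(- \frac{724}{3}\right) \left(-797\right) = \frac{577028}{3} \approx 1.9234 \cdot 10^{5}$)
$- S = \left(-1\right) \frac{577028}{3} = - \frac{577028}{3}$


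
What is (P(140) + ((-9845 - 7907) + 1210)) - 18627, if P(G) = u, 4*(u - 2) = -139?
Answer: -140807/4 ≈ -35202.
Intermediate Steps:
u = -131/4 (u = 2 + (1/4)*(-139) = 2 - 139/4 = -131/4 ≈ -32.750)
P(G) = -131/4
(P(140) + ((-9845 - 7907) + 1210)) - 18627 = (-131/4 + ((-9845 - 7907) + 1210)) - 18627 = (-131/4 + (-17752 + 1210)) - 18627 = (-131/4 - 16542) - 18627 = -66299/4 - 18627 = -140807/4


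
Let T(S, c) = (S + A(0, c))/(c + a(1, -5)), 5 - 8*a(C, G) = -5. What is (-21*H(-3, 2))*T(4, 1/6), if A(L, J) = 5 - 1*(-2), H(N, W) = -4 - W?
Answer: 16632/17 ≈ 978.35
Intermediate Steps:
a(C, G) = 5/4 (a(C, G) = 5/8 - 1/8*(-5) = 5/8 + 5/8 = 5/4)
A(L, J) = 7 (A(L, J) = 5 + 2 = 7)
T(S, c) = (7 + S)/(5/4 + c) (T(S, c) = (S + 7)/(c + 5/4) = (7 + S)/(5/4 + c))
(-21*H(-3, 2))*T(4, 1/6) = (-21*(-4 - 1*2))*(4*(7 + 4)/(5 + 4/6)) = (-21*(-4 - 2))*(4*11/(5 + 4*(1/6))) = (-21*(-6))*(4*11/(5 + 2/3)) = 126*(4*11/(17/3)) = 126*(4*(3/17)*11) = 126*(132/17) = 16632/17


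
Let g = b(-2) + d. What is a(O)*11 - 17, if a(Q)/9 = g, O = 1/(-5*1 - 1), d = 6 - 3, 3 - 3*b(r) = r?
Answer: 445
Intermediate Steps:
b(r) = 1 - r/3
d = 3
g = 14/3 (g = (1 - ⅓*(-2)) + 3 = (1 + ⅔) + 3 = 5/3 + 3 = 14/3 ≈ 4.6667)
O = -⅙ (O = 1/(-5 - 1) = 1/(-6) = -⅙ ≈ -0.16667)
a(Q) = 42 (a(Q) = 9*(14/3) = 42)
a(O)*11 - 17 = 42*11 - 17 = 462 - 17 = 445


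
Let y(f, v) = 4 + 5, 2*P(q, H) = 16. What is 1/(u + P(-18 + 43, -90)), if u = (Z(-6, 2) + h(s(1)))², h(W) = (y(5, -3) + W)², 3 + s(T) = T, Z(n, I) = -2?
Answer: 1/2217 ≈ 0.00045106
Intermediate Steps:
P(q, H) = 8 (P(q, H) = (½)*16 = 8)
y(f, v) = 9
s(T) = -3 + T
h(W) = (9 + W)²
u = 2209 (u = (-2 + (9 + (-3 + 1))²)² = (-2 + (9 - 2)²)² = (-2 + 7²)² = (-2 + 49)² = 47² = 2209)
1/(u + P(-18 + 43, -90)) = 1/(2209 + 8) = 1/2217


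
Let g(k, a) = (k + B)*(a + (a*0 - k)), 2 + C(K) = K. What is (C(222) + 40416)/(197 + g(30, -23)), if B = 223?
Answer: -10159/3303 ≈ -3.0757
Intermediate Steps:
C(K) = -2 + K
g(k, a) = (223 + k)*(a - k) (g(k, a) = (k + 223)*(a + (a*0 - k)) = (223 + k)*(a + (0 - k)) = (223 + k)*(a - k))
(C(222) + 40416)/(197 + g(30, -23)) = ((-2 + 222) + 40416)/(197 + (-1*30² - 223*30 + 223*(-23) - 23*30)) = (220 + 40416)/(197 + (-1*900 - 6690 - 5129 - 690)) = 40636/(197 + (-900 - 6690 - 5129 - 690)) = 40636/(197 - 13409) = 40636/(-13212) = 40636*(-1/13212) = -10159/3303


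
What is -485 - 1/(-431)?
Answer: -209034/431 ≈ -485.00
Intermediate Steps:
-485 - 1/(-431) = -485 - 1*(-1/431) = -485 + 1/431 = -209034/431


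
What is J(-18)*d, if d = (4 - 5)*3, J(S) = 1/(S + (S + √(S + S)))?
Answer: 3/37 + I/74 ≈ 0.081081 + 0.013514*I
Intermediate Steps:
J(S) = 1/(2*S + √2*√S) (J(S) = 1/(S + (S + √(2*S))) = 1/(S + (S + √2*√S)) = 1/(2*S + √2*√S))
d = -3 (d = -1*3 = -3)
J(-18)*d = -3/(2*(-18) + √2*√(-18)) = -3/(-36 + √2*(3*I*√2)) = -3/(-36 + 6*I) = ((-36 - 6*I)/1332)*(-3) = -(-36 - 6*I)/444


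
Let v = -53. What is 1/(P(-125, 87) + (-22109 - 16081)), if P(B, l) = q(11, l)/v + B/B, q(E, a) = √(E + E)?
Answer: -107272901/4096644816267 + 53*√22/4096644816267 ≈ -2.6186e-5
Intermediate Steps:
q(E, a) = √2*√E (q(E, a) = √(2*E) = √2*√E)
P(B, l) = 1 - √22/53 (P(B, l) = (√2*√11)/(-53) + B/B = √22*(-1/53) + 1 = -√22/53 + 1 = 1 - √22/53)
1/(P(-125, 87) + (-22109 - 16081)) = 1/((1 - √22/53) + (-22109 - 16081)) = 1/((1 - √22/53) - 38190) = 1/(-38189 - √22/53)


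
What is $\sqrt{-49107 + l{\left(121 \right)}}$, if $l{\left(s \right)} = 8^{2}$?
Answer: $i \sqrt{49043} \approx 221.46 i$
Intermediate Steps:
$l{\left(s \right)} = 64$
$\sqrt{-49107 + l{\left(121 \right)}} = \sqrt{-49107 + 64} = \sqrt{-49043} = i \sqrt{49043}$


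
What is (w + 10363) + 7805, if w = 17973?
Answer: 36141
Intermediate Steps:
(w + 10363) + 7805 = (17973 + 10363) + 7805 = 28336 + 7805 = 36141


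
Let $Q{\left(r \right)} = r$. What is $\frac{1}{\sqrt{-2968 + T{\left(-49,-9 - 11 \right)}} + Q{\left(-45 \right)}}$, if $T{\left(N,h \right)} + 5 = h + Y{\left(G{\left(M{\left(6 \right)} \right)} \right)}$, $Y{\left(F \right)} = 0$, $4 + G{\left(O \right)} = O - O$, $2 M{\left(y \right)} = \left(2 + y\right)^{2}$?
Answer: $- \frac{45}{5018} - \frac{i \sqrt{2993}}{5018} \approx -0.0089677 - 0.010902 i$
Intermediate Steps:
$M{\left(y \right)} = \frac{\left(2 + y\right)^{2}}{2}$
$G{\left(O \right)} = -4$ ($G{\left(O \right)} = -4 + \left(O - O\right) = -4 + 0 = -4$)
$T{\left(N,h \right)} = -5 + h$ ($T{\left(N,h \right)} = -5 + \left(h + 0\right) = -5 + h$)
$\frac{1}{\sqrt{-2968 + T{\left(-49,-9 - 11 \right)}} + Q{\left(-45 \right)}} = \frac{1}{\sqrt{-2968 - 25} - 45} = \frac{1}{\sqrt{-2993} - 45} = \frac{1}{i \sqrt{2993} - 45} = \frac{1}{-45 + i \sqrt{2993}}$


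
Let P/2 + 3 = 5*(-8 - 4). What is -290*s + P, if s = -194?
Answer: 56134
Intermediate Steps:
P = -126 (P = -6 + 2*(5*(-8 - 4)) = -6 + 2*(5*(-12)) = -6 + 2*(-60) = -6 - 120 = -126)
-290*s + P = -290*(-194) - 126 = 56260 - 126 = 56134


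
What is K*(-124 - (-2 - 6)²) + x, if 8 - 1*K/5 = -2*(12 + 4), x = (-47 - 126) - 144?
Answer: -37917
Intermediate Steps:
x = -317 (x = -173 - 144 = -317)
K = 200 (K = 40 - (-10)*(12 + 4) = 40 - (-10)*16 = 40 - 5*(-32) = 40 + 160 = 200)
K*(-124 - (-2 - 6)²) + x = 200*(-124 - (-2 - 6)²) - 317 = 200*(-124 - 1*(-8)²) - 317 = 200*(-124 - 1*64) - 317 = 200*(-124 - 64) - 317 = 200*(-188) - 317 = -37600 - 317 = -37917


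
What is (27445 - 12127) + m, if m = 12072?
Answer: 27390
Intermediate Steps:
(27445 - 12127) + m = (27445 - 12127) + 12072 = 15318 + 12072 = 27390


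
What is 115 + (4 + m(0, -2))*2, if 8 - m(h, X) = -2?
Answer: 143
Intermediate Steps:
m(h, X) = 10 (m(h, X) = 8 - 1*(-2) = 8 + 2 = 10)
115 + (4 + m(0, -2))*2 = 115 + (4 + 10)*2 = 115 + 14*2 = 115 + 28 = 143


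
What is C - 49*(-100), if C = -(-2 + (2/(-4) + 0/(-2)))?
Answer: 9805/2 ≈ 4902.5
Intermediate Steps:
C = 5/2 (C = -(-2 + (2*(-¼) + 0*(-½))) = -(-2 + (-½ + 0)) = -(-2 - ½) = -1*(-5/2) = 5/2 ≈ 2.5000)
C - 49*(-100) = 5/2 - 49*(-100) = 5/2 + 4900 = 9805/2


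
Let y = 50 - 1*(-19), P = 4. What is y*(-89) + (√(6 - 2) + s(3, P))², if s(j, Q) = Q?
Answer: -6105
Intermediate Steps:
y = 69 (y = 50 + 19 = 69)
y*(-89) + (√(6 - 2) + s(3, P))² = 69*(-89) + (√(6 - 2) + 4)² = -6141 + (√4 + 4)² = -6141 + (2 + 4)² = -6141 + 6² = -6141 + 36 = -6105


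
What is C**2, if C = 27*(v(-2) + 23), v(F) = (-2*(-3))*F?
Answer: 88209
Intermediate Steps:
v(F) = 6*F
C = 297 (C = 27*(6*(-2) + 23) = 27*(-12 + 23) = 27*11 = 297)
C**2 = 297**2 = 88209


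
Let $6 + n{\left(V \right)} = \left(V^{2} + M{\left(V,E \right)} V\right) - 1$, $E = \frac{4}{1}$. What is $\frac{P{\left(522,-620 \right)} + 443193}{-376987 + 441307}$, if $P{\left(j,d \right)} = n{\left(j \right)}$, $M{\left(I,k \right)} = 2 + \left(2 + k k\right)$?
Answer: $\frac{72611}{6432} \approx 11.289$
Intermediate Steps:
$E = 4$ ($E = 4 \cdot 1 = 4$)
$M{\left(I,k \right)} = 4 + k^{2}$ ($M{\left(I,k \right)} = 2 + \left(2 + k^{2}\right) = 4 + k^{2}$)
$n{\left(V \right)} = -7 + V^{2} + 20 V$ ($n{\left(V \right)} = -6 - \left(1 - V^{2} - \left(4 + 4^{2}\right) V\right) = -6 - \left(1 - V^{2} - \left(4 + 16\right) V\right) = -6 - \left(1 - V^{2} - 20 V\right) = -6 + \left(-1 + V^{2} + 20 V\right) = -7 + V^{2} + 20 V$)
$P{\left(j,d \right)} = -7 + j^{2} + 20 j$
$\frac{P{\left(522,-620 \right)} + 443193}{-376987 + 441307} = \frac{\left(-7 + 522^{2} + 20 \cdot 522\right) + 443193}{-376987 + 441307} = \frac{\left(-7 + 272484 + 10440\right) + 443193}{64320} = \left(282917 + 443193\right) \frac{1}{64320} = 726110 \cdot \frac{1}{64320} = \frac{72611}{6432}$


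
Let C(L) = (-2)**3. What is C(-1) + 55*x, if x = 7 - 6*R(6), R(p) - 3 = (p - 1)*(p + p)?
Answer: -20413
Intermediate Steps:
C(L) = -8
R(p) = 3 + 2*p*(-1 + p) (R(p) = 3 + (p - 1)*(p + p) = 3 + (-1 + p)*(2*p) = 3 + 2*p*(-1 + p))
x = -371 (x = 7 - 6*(3 - 2*6 + 2*6**2) = 7 - 6*(3 - 12 + 2*36) = 7 - 6*(3 - 12 + 72) = 7 - 6*63 = 7 - 378 = -371)
C(-1) + 55*x = -8 + 55*(-371) = -8 - 20405 = -20413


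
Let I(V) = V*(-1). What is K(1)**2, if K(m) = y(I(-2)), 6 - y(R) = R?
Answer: 16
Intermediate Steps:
I(V) = -V
y(R) = 6 - R
K(m) = 4 (K(m) = 6 - (-1)*(-2) = 6 - 1*2 = 6 - 2 = 4)
K(1)**2 = 4**2 = 16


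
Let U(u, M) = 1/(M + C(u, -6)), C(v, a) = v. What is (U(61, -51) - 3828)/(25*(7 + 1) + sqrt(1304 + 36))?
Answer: -38279/1933 + 38279*sqrt(335)/193300 ≈ -16.178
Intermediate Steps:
U(u, M) = 1/(M + u)
(U(61, -51) - 3828)/(25*(7 + 1) + sqrt(1304 + 36)) = (1/(-51 + 61) - 3828)/(25*(7 + 1) + sqrt(1304 + 36)) = (1/10 - 3828)/(25*8 + sqrt(1340)) = (1/10 - 3828)/(200 + 2*sqrt(335)) = -38279/(10*(200 + 2*sqrt(335)))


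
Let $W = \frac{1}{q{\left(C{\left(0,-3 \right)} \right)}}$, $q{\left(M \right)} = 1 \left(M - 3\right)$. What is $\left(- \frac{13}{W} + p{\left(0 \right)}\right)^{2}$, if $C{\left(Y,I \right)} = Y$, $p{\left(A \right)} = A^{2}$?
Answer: $1521$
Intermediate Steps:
$q{\left(M \right)} = -3 + M$ ($q{\left(M \right)} = 1 \left(-3 + M\right) = -3 + M$)
$W = - \frac{1}{3}$ ($W = \frac{1}{-3 + 0} = \frac{1}{-3} = - \frac{1}{3} \approx -0.33333$)
$\left(- \frac{13}{W} + p{\left(0 \right)}\right)^{2} = \left(- \frac{13}{- \frac{1}{3}} + 0^{2}\right)^{2} = \left(\left(-13\right) \left(-3\right) + 0\right)^{2} = \left(39 + 0\right)^{2} = 39^{2} = 1521$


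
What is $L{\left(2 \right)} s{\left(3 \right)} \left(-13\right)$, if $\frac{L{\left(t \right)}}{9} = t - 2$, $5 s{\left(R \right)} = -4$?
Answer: $0$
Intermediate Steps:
$s{\left(R \right)} = - \frac{4}{5}$ ($s{\left(R \right)} = \frac{1}{5} \left(-4\right) = - \frac{4}{5}$)
$L{\left(t \right)} = -18 + 9 t$ ($L{\left(t \right)} = 9 \left(t - 2\right) = 9 \left(-2 + t\right) = -18 + 9 t$)
$L{\left(2 \right)} s{\left(3 \right)} \left(-13\right) = \left(-18 + 9 \cdot 2\right) \left(- \frac{4}{5}\right) \left(-13\right) = \left(-18 + 18\right) \left(- \frac{4}{5}\right) \left(-13\right) = 0 \left(- \frac{4}{5}\right) \left(-13\right) = 0 \left(-13\right) = 0$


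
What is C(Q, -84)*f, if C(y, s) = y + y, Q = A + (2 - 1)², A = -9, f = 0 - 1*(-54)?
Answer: -864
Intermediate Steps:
f = 54 (f = 0 + 54 = 54)
Q = -8 (Q = -9 + (2 - 1)² = -9 + 1² = -9 + 1 = -8)
C(y, s) = 2*y
C(Q, -84)*f = (2*(-8))*54 = -16*54 = -864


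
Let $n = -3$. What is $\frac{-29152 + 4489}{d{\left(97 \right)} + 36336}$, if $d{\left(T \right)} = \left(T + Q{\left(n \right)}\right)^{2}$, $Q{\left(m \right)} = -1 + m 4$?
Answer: $- \frac{8221}{14464} \approx -0.56838$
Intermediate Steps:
$Q{\left(m \right)} = -1 + 4 m$
$d{\left(T \right)} = \left(-13 + T\right)^{2}$ ($d{\left(T \right)} = \left(T + \left(-1 + 4 \left(-3\right)\right)\right)^{2} = \left(T - 13\right)^{2} = \left(-13 + T\right)^{2}$)
$\frac{-29152 + 4489}{d{\left(97 \right)} + 36336} = \frac{-29152 + 4489}{\left(-13 + 97\right)^{2} + 36336} = - \frac{24663}{84^{2} + 36336} = - \frac{24663}{7056 + 36336} = - \frac{24663}{43392} = \left(-24663\right) \frac{1}{43392} = - \frac{8221}{14464}$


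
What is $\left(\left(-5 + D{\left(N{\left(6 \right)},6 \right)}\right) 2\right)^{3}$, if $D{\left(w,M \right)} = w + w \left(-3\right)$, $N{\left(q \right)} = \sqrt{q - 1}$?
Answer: $-3400 - 1520 \sqrt{5} \approx -6798.8$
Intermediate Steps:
$N{\left(q \right)} = \sqrt{-1 + q}$
$D{\left(w,M \right)} = - 2 w$ ($D{\left(w,M \right)} = w - 3 w = - 2 w$)
$\left(\left(-5 + D{\left(N{\left(6 \right)},6 \right)}\right) 2\right)^{3} = \left(\left(-5 - 2 \sqrt{-1 + 6}\right) 2\right)^{3} = \left(\left(-5 - 2 \sqrt{5}\right) 2\right)^{3} = \left(-10 - 4 \sqrt{5}\right)^{3}$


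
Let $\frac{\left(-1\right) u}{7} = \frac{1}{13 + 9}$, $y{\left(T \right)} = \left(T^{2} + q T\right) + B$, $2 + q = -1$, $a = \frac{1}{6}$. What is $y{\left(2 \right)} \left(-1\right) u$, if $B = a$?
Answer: $- \frac{7}{12} \approx -0.58333$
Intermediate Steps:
$a = \frac{1}{6} \approx 0.16667$
$B = \frac{1}{6} \approx 0.16667$
$q = -3$ ($q = -2 - 1 = -3$)
$y{\left(T \right)} = \frac{1}{6} + T^{2} - 3 T$ ($y{\left(T \right)} = \left(T^{2} - 3 T\right) + \frac{1}{6} = \frac{1}{6} + T^{2} - 3 T$)
$u = - \frac{7}{22}$ ($u = - \frac{7}{13 + 9} = - \frac{7}{22} \approx -0.31818$)
$y{\left(2 \right)} \left(-1\right) u = \left(\frac{1}{6} + 2^{2} - 6\right) \left(-1\right) \left(- \frac{7}{22}\right) = \left(\frac{1}{6} + 4 - 6\right) \left(-1\right) \left(- \frac{7}{22}\right) = \left(- \frac{11}{6}\right) \left(-1\right) \left(- \frac{7}{22}\right) = \frac{11}{6} \left(- \frac{7}{22}\right) = - \frac{7}{12}$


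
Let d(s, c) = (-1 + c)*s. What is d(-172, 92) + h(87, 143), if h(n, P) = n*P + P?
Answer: -3068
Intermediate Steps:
d(s, c) = s*(-1 + c)
h(n, P) = P + P*n (h(n, P) = P*n + P = P + P*n)
d(-172, 92) + h(87, 143) = -172*(-1 + 92) + 143*(1 + 87) = -172*91 + 143*88 = -15652 + 12584 = -3068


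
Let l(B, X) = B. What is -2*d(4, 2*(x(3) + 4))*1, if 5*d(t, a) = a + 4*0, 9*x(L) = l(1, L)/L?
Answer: -436/135 ≈ -3.2296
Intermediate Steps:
x(L) = 1/(9*L) (x(L) = (1/L)/9 = 1/(9*L))
d(t, a) = a/5 (d(t, a) = (a + 4*0)/5 = (a + 0)/5 = a/5)
-2*d(4, 2*(x(3) + 4))*1 = -2*2*((⅑)/3 + 4)/5*1 = -2*2*((⅑)*(⅓) + 4)/5*1 = -2*2*(1/27 + 4)/5*1 = -2*2*(109/27)/5*1 = -2*218/(5*27)*1 = -2*218/135*1 = -436/135*1 = -436/135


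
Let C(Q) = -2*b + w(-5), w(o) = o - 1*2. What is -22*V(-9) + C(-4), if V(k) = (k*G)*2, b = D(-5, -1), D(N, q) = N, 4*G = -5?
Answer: -492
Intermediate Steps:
G = -5/4 (G = (1/4)*(-5) = -5/4 ≈ -1.2500)
w(o) = -2 + o (w(o) = o - 2 = -2 + o)
b = -5
V(k) = -5*k/2 (V(k) = (k*(-5/4))*2 = -5*k/4*2 = -5*k/2)
C(Q) = 3 (C(Q) = -2*(-5) + (-2 - 5) = 10 - 7 = 3)
-22*V(-9) + C(-4) = -(-55)*(-9) + 3 = -22*45/2 + 3 = -495 + 3 = -492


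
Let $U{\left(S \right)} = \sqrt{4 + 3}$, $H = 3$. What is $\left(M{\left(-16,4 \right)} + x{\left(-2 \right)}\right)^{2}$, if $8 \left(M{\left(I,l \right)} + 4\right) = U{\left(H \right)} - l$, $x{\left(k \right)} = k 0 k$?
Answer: $\frac{\left(36 - \sqrt{7}\right)^{2}}{64} \approx 17.383$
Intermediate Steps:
$U{\left(S \right)} = \sqrt{7}$
$x{\left(k \right)} = 0$ ($x{\left(k \right)} = 0 k = 0$)
$M{\left(I,l \right)} = -4 - \frac{l}{8} + \frac{\sqrt{7}}{8}$ ($M{\left(I,l \right)} = -4 + \frac{\sqrt{7} - l}{8} = -4 - \left(- \frac{\sqrt{7}}{8} + \frac{l}{8}\right) = -4 - \frac{l}{8} + \frac{\sqrt{7}}{8}$)
$\left(M{\left(-16,4 \right)} + x{\left(-2 \right)}\right)^{2} = \left(\left(-4 - \frac{1}{2} + \frac{\sqrt{7}}{8}\right) + 0\right)^{2} = \left(\left(- \frac{9}{2} + \frac{\sqrt{7}}{8}\right) + 0\right)^{2} = \left(- \frac{9}{2} + \frac{\sqrt{7}}{8}\right)^{2}$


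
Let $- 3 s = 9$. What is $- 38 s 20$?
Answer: $2280$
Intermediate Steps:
$s = -3$ ($s = \left(- \frac{1}{3}\right) 9 = -3$)
$- 38 s 20 = \left(-38\right) \left(-3\right) 20 = 114 \cdot 20 = 2280$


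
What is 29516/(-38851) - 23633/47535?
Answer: -2321208743/1846782285 ≈ -1.2569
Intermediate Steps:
29516/(-38851) - 23633/47535 = 29516*(-1/38851) - 23633*1/47535 = -29516/38851 - 23633/47535 = -2321208743/1846782285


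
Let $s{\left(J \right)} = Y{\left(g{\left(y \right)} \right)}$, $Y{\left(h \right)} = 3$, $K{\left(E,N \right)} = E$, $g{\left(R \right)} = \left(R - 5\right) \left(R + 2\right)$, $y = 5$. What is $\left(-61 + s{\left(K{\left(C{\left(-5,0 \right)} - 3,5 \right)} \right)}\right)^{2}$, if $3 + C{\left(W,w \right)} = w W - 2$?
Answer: $3364$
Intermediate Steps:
$g{\left(R \right)} = \left(-5 + R\right) \left(2 + R\right)$
$C{\left(W,w \right)} = -5 + W w$ ($C{\left(W,w \right)} = -3 + \left(w W - 2\right) = -3 + \left(W w - 2\right) = -3 + \left(-2 + W w\right) = -5 + W w$)
$s{\left(J \right)} = 3$
$\left(-61 + s{\left(K{\left(C{\left(-5,0 \right)} - 3,5 \right)} \right)}\right)^{2} = \left(-61 + 3\right)^{2} = \left(-58\right)^{2} = 3364$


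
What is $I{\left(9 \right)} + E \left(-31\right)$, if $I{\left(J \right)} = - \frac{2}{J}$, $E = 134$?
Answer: $- \frac{37388}{9} \approx -4154.2$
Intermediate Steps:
$I{\left(9 \right)} + E \left(-31\right) = - \frac{2}{9} + 134 \left(-31\right) = \left(-2\right) \frac{1}{9} - 4154 = - \frac{2}{9} - 4154 = - \frac{37388}{9}$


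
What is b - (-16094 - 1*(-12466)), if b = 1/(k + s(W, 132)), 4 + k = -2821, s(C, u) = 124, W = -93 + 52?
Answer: 9799227/2701 ≈ 3628.0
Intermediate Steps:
W = -41
k = -2825 (k = -4 - 2821 = -2825)
b = -1/2701 (b = 1/(-2825 + 124) = 1/(-2701) = -1/2701 ≈ -0.00037023)
b - (-16094 - 1*(-12466)) = -1/2701 - (-16094 - 1*(-12466)) = -1/2701 - (-16094 + 12466) = -1/2701 - 1*(-3628) = -1/2701 + 3628 = 9799227/2701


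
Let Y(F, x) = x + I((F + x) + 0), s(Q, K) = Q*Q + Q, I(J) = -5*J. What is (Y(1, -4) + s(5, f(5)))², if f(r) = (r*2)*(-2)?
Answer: 1681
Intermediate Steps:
f(r) = -4*r (f(r) = (2*r)*(-2) = -4*r)
s(Q, K) = Q + Q² (s(Q, K) = Q² + Q = Q + Q²)
Y(F, x) = -5*F - 4*x (Y(F, x) = x - 5*((F + x) + 0) = x - 5*(F + x) = x + (-5*F - 5*x) = -5*F - 4*x)
(Y(1, -4) + s(5, f(5)))² = ((-5*1 - 4*(-4)) + 5*(1 + 5))² = ((-5 + 16) + 5*6)² = (11 + 30)² = 41² = 1681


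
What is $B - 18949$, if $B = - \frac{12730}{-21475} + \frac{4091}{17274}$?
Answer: $- \frac{1405799436221}{74191830} \approx -18948.0$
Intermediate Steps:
$B = \frac{61550449}{74191830}$ ($B = \left(-12730\right) \left(- \frac{1}{21475}\right) + 4091 \cdot \frac{1}{17274} = \frac{2546}{4295} + \frac{4091}{17274} = \frac{61550449}{74191830} \approx 0.82961$)
$B - 18949 = \frac{61550449}{74191830} - 18949 = - \frac{1405799436221}{74191830}$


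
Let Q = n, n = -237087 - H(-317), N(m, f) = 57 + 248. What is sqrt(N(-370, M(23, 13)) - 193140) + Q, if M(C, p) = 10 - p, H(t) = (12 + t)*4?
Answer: -235867 + I*sqrt(192835) ≈ -2.3587e+5 + 439.13*I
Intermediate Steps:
H(t) = 48 + 4*t
N(m, f) = 305
n = -235867 (n = -237087 - (48 + 4*(-317)) = -237087 - (48 - 1268) = -237087 - 1*(-1220) = -237087 + 1220 = -235867)
Q = -235867
sqrt(N(-370, M(23, 13)) - 193140) + Q = sqrt(305 - 193140) - 235867 = sqrt(-192835) - 235867 = I*sqrt(192835) - 235867 = -235867 + I*sqrt(192835)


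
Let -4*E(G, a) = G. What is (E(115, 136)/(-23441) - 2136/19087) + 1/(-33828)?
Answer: -837825704605/7567634259438 ≈ -0.11071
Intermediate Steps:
E(G, a) = -G/4
(E(115, 136)/(-23441) - 2136/19087) + 1/(-33828) = (-1/4*115/(-23441) - 2136/19087) + 1/(-33828) = (-115/4*(-1/23441) - 2136*1/19087) - 1/33828 = (115/93764 - 2136/19087) - 1/33828 = -198084899/1789673468 - 1/33828 = -837825704605/7567634259438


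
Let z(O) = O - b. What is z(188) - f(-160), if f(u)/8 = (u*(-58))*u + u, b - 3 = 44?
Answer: 11879821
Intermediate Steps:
b = 47 (b = 3 + 44 = 47)
z(O) = -47 + O (z(O) = O - 1*47 = O - 47 = -47 + O)
f(u) = -464*u² + 8*u (f(u) = 8*((u*(-58))*u + u) = 8*((-58*u)*u + u) = 8*(-58*u² + u) = 8*(u - 58*u²) = -464*u² + 8*u)
z(188) - f(-160) = (-47 + 188) - 8*(-160)*(1 - 58*(-160)) = 141 - 8*(-160)*(1 + 9280) = 141 - 8*(-160)*9281 = 141 - 1*(-11879680) = 141 + 11879680 = 11879821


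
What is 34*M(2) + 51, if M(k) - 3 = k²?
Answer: 289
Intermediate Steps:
M(k) = 3 + k²
34*M(2) + 51 = 34*(3 + 2²) + 51 = 34*(3 + 4) + 51 = 34*7 + 51 = 238 + 51 = 289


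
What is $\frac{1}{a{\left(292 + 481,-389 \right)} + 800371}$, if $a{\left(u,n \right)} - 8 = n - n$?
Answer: $\frac{1}{800379} \approx 1.2494 \cdot 10^{-6}$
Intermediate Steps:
$a{\left(u,n \right)} = 8$ ($a{\left(u,n \right)} = 8 + \left(n - n\right) = 8 + 0 = 8$)
$\frac{1}{a{\left(292 + 481,-389 \right)} + 800371} = \frac{1}{8 + 800371} = \frac{1}{800379}$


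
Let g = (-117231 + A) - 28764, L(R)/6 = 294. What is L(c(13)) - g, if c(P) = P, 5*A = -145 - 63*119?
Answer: 746437/5 ≈ 1.4929e+5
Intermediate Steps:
A = -7642/5 (A = (-145 - 63*119)/5 = (-145 - 7497)/5 = (⅕)*(-7642) = -7642/5 ≈ -1528.4)
L(R) = 1764 (L(R) = 6*294 = 1764)
g = -737617/5 (g = (-117231 - 7642/5) - 28764 = -593797/5 - 28764 = -737617/5 ≈ -1.4752e+5)
L(c(13)) - g = 1764 - 1*(-737617/5) = 1764 + 737617/5 = 746437/5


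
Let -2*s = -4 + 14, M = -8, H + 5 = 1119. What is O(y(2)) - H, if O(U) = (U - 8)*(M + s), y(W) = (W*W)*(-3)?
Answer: -854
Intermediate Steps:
H = 1114 (H = -5 + 1119 = 1114)
s = -5 (s = -(-4 + 14)/2 = -1/2*10 = -5)
y(W) = -3*W**2 (y(W) = W**2*(-3) = -3*W**2)
O(U) = 104 - 13*U (O(U) = (U - 8)*(-8 - 5) = (-8 + U)*(-13) = 104 - 13*U)
O(y(2)) - H = (104 - (-39)*2**2) - 1*1114 = (104 - (-39)*4) - 1114 = (104 - 13*(-12)) - 1114 = (104 + 156) - 1114 = 260 - 1114 = -854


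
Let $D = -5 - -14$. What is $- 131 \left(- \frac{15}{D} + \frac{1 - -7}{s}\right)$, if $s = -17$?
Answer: $\frac{14279}{51} \approx 279.98$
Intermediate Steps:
$D = 9$ ($D = -5 + 14 = 9$)
$- 131 \left(- \frac{15}{D} + \frac{1 - -7}{s}\right) = - 131 \left(- \frac{15}{9} + \frac{1 - -7}{-17}\right) = - 131 \left(\left(-15\right) \frac{1}{9} + \left(1 + 7\right) \left(- \frac{1}{17}\right)\right) = - 131 \left(- \frac{5}{3} + 8 \left(- \frac{1}{17}\right)\right) = - 131 \left(- \frac{5}{3} - \frac{8}{17}\right) = \left(-131\right) \left(- \frac{109}{51}\right) = \frac{14279}{51}$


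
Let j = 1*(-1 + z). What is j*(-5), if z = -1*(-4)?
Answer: -15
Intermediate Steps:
z = 4
j = 3 (j = 1*(-1 + 4) = 1*3 = 3)
j*(-5) = 3*(-5) = -15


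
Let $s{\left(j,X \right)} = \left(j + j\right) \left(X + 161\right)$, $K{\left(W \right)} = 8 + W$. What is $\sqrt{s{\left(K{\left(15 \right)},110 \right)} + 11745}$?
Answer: $\sqrt{24211} \approx 155.6$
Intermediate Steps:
$s{\left(j,X \right)} = 2 j \left(161 + X\right)$
$\sqrt{s{\left(K{\left(15 \right)},110 \right)} + 11745} = \sqrt{2 \left(8 + 15\right) \left(161 + 110\right) + 11745} = \sqrt{2 \cdot 23 \cdot 271 + 11745} = \sqrt{12466 + 11745} = \sqrt{24211}$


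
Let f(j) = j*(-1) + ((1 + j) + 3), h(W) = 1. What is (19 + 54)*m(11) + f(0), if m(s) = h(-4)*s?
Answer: 807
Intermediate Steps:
m(s) = s (m(s) = 1*s = s)
f(j) = 4 (f(j) = -j + (4 + j) = 4)
(19 + 54)*m(11) + f(0) = (19 + 54)*11 + 4 = 73*11 + 4 = 803 + 4 = 807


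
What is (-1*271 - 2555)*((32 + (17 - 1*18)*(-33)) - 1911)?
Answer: 5216796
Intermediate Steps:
(-1*271 - 2555)*((32 + (17 - 1*18)*(-33)) - 1911) = (-271 - 2555)*((32 + (17 - 18)*(-33)) - 1911) = -2826*((32 - 1*(-33)) - 1911) = -2826*((32 + 33) - 1911) = -2826*(65 - 1911) = -2826*(-1846) = 5216796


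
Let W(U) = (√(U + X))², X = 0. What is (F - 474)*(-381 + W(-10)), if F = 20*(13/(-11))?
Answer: 2140334/11 ≈ 1.9458e+5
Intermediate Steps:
W(U) = U (W(U) = (√(U + 0))² = (√U)² = U)
F = -260/11 (F = 20*(13*(-1/11)) = 20*(-13/11) = -260/11 ≈ -23.636)
(F - 474)*(-381 + W(-10)) = (-260/11 - 474)*(-381 - 10) = -5474/11*(-391) = 2140334/11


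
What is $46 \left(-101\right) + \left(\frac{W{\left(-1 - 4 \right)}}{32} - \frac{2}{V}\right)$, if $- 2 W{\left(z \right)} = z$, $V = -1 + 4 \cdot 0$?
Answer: $- \frac{297211}{64} \approx -4643.9$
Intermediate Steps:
$V = -1$ ($V = -1 + 0 = -1$)
$W{\left(z \right)} = - \frac{z}{2}$
$46 \left(-101\right) + \left(\frac{W{\left(-1 - 4 \right)}}{32} - \frac{2}{V}\right) = 46 \left(-101\right) + \left(\frac{\left(- \frac{1}{2}\right) \left(-1 - 4\right)}{32} - \frac{2}{-1}\right) = -4646 + \left(\left(- \frac{1}{2}\right) \left(-5\right) \frac{1}{32} - -2\right) = -4646 + \left(\frac{5}{2} \cdot \frac{1}{32} + 2\right) = -4646 + \left(\frac{5}{64} + 2\right) = -4646 + \frac{133}{64} = - \frac{297211}{64}$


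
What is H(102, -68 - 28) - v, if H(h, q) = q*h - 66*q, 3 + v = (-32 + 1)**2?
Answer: -4414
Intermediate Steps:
v = 958 (v = -3 + (-32 + 1)**2 = -3 + (-31)**2 = -3 + 961 = 958)
H(h, q) = -66*q + h*q (H(h, q) = h*q - 66*q = -66*q + h*q)
H(102, -68 - 28) - v = (-68 - 28)*(-66 + 102) - 1*958 = -96*36 - 958 = -3456 - 958 = -4414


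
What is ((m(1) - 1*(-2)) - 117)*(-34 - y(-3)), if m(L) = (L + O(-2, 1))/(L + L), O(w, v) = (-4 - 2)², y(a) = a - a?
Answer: 3281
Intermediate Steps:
y(a) = 0
O(w, v) = 36 (O(w, v) = (-6)² = 36)
m(L) = (36 + L)/(2*L) (m(L) = (L + 36)/(L + L) = (36 + L)/((2*L)) = (36 + L)*(1/(2*L)) = (36 + L)/(2*L))
((m(1) - 1*(-2)) - 117)*(-34 - y(-3)) = (((½)*(36 + 1)/1 - 1*(-2)) - 117)*(-34 - 1*0) = (((½)*1*37 + 2) - 117)*(-34 + 0) = ((37/2 + 2) - 117)*(-34) = (41/2 - 117)*(-34) = -193/2*(-34) = 3281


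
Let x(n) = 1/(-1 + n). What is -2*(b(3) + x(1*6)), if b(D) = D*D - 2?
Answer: -72/5 ≈ -14.400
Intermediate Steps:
b(D) = -2 + D² (b(D) = D² - 2 = -2 + D²)
-2*(b(3) + x(1*6)) = -2*((-2 + 3²) + 1/(-1 + 1*6)) = -2*((-2 + 9) + 1/(-1 + 6)) = -2*(7 + 1/5) = -2*(7 + ⅕) = -2*36/5 = -72/5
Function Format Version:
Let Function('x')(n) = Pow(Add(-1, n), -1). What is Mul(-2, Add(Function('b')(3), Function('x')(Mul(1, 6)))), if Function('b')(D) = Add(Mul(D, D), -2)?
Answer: Rational(-72, 5) ≈ -14.400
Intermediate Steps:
Function('b')(D) = Add(-2, Pow(D, 2)) (Function('b')(D) = Add(Pow(D, 2), -2) = Add(-2, Pow(D, 2)))
Mul(-2, Add(Function('b')(3), Function('x')(Mul(1, 6)))) = Mul(-2, Add(Add(-2, Pow(3, 2)), Pow(Add(-1, Mul(1, 6)), -1))) = Mul(-2, Add(Add(-2, 9), Pow(Add(-1, 6), -1))) = Mul(-2, Add(7, Pow(5, -1))) = Mul(-2, Add(7, Rational(1, 5))) = Mul(-2, Rational(36, 5)) = Rational(-72, 5)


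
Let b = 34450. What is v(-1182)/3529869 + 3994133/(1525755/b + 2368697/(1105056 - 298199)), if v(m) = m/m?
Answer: 78378492022758538091947/926709013967511453 ≈ 84577.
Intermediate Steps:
v(m) = 1
v(-1182)/3529869 + 3994133/(1525755/b + 2368697/(1105056 - 298199)) = 1/3529869 + 3994133/(1525755/34450 + 2368697/(1105056 - 298199)) = 1*(1/3529869) + 3994133/(1525755*(1/34450) + 2368697/806857) = 1/3529869 + 3994133/(305151/6890 + 2368697*(1/806857)) = 1/3529869 + 3994133/(305151/6890 + 2368697/806857) = 1/3529869 + 3994133/(262533542737/5559244730) = 1/3529869 + 3994133*(5559244730/262533542737) = 1/3529869 + 22204362831169090/262533542737 = 78378492022758538091947/926709013967511453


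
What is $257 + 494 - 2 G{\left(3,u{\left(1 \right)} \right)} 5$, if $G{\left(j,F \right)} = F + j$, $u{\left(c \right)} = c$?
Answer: $-19503$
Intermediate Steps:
$257 + 494 - 2 G{\left(3,u{\left(1 \right)} \right)} 5 = 257 + 494 - 2 \left(1 + 3\right) 5 = 257 + 494 \left(-2\right) 4 \cdot 5 = 257 + 494 \left(\left(-8\right) 5\right) = 257 + 494 \left(-40\right) = 257 - 19760 = -19503$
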